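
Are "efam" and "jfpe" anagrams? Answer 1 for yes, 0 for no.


Strings: "efam", "jfpe"
Sorted first:  aefm
Sorted second: efjp
Differ at position 0: 'a' vs 'e' => not anagrams

0


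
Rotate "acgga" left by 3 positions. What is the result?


Input: "acgga", rotate left by 3
First 3 characters: "acg"
Remaining characters: "ga"
Concatenate remaining + first: "ga" + "acg" = "gaacg"

gaacg


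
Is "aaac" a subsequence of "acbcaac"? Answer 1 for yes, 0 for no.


Check if "aaac" is a subsequence of "acbcaac"
Greedy scan:
  Position 0 ('a'): matches sub[0] = 'a'
  Position 1 ('c'): no match needed
  Position 2 ('b'): no match needed
  Position 3 ('c'): no match needed
  Position 4 ('a'): matches sub[1] = 'a'
  Position 5 ('a'): matches sub[2] = 'a'
  Position 6 ('c'): matches sub[3] = 'c'
All 4 characters matched => is a subsequence

1


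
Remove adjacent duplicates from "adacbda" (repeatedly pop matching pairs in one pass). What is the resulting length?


Input: adacbda
Stack-based adjacent duplicate removal:
  Read 'a': push. Stack: a
  Read 'd': push. Stack: ad
  Read 'a': push. Stack: ada
  Read 'c': push. Stack: adac
  Read 'b': push. Stack: adacb
  Read 'd': push. Stack: adacbd
  Read 'a': push. Stack: adacbda
Final stack: "adacbda" (length 7)

7


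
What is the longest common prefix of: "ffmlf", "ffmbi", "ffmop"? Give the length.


Words: ffmlf, ffmbi, ffmop
  Position 0: all 'f' => match
  Position 1: all 'f' => match
  Position 2: all 'm' => match
  Position 3: ('l', 'b', 'o') => mismatch, stop
LCP = "ffm" (length 3)

3


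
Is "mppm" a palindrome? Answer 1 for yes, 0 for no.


Input: mppm
Reversed: mppm
  Compare pos 0 ('m') with pos 3 ('m'): match
  Compare pos 1 ('p') with pos 2 ('p'): match
Result: palindrome

1


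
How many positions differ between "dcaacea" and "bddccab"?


Comparing "dcaacea" and "bddccab" position by position:
  Position 0: 'd' vs 'b' => DIFFER
  Position 1: 'c' vs 'd' => DIFFER
  Position 2: 'a' vs 'd' => DIFFER
  Position 3: 'a' vs 'c' => DIFFER
  Position 4: 'c' vs 'c' => same
  Position 5: 'e' vs 'a' => DIFFER
  Position 6: 'a' vs 'b' => DIFFER
Positions that differ: 6

6


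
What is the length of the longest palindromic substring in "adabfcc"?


Input: "adabfcc"
Checking substrings for palindromes:
  [0:3] "ada" (len 3) => palindrome
  [5:7] "cc" (len 2) => palindrome
Longest palindromic substring: "ada" with length 3

3


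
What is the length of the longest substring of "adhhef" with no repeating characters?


Input: "adhhef"
Sliding window (track last position of each char):
  Position 0 ('a'): window [0,0] length 1 -- new best
  Position 1 ('d'): window [0,1] length 2 -- new best
  Position 2 ('h'): window [0,2] length 3 -- new best
  Position 3 ('h'): repeat (last at 2), move window start to 3
  Position 3 ('h'): window [3,3] length 1
  Position 4 ('e'): window [3,4] length 2
  Position 5 ('f'): window [3,5] length 3
Longest substring with no repeats: "adh" with length 3

3


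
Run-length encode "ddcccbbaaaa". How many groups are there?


Input: ddcccbbaaaa
Scanning for consecutive runs:
  Group 1: 'd' x 2 (positions 0-1)
  Group 2: 'c' x 3 (positions 2-4)
  Group 3: 'b' x 2 (positions 5-6)
  Group 4: 'a' x 4 (positions 7-10)
Total groups: 4

4


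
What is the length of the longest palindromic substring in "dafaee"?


Input: "dafaee"
Checking substrings for palindromes:
  [1:4] "afa" (len 3) => palindrome
  [4:6] "ee" (len 2) => palindrome
Longest palindromic substring: "afa" with length 3

3


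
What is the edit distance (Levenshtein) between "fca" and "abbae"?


Computing edit distance: "fca" -> "abbae"
DP table:
           a    b    b    a    e
      0    1    2    3    4    5
  f   1    1    2    3    4    5
  c   2    2    2    3    4    5
  a   3    2    3    3    3    4
Edit distance = dp[3][5] = 4

4


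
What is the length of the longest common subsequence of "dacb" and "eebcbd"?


LCS of "dacb" and "eebcbd"
DP table:
           e    e    b    c    b    d
      0    0    0    0    0    0    0
  d   0    0    0    0    0    0    1
  a   0    0    0    0    0    0    1
  c   0    0    0    0    1    1    1
  b   0    0    0    1    1    2    2
LCS length = dp[4][6] = 2

2


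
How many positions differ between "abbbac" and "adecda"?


Comparing "abbbac" and "adecda" position by position:
  Position 0: 'a' vs 'a' => same
  Position 1: 'b' vs 'd' => DIFFER
  Position 2: 'b' vs 'e' => DIFFER
  Position 3: 'b' vs 'c' => DIFFER
  Position 4: 'a' vs 'd' => DIFFER
  Position 5: 'c' vs 'a' => DIFFER
Positions that differ: 5

5


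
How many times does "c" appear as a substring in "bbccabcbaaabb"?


Searching for "c" in "bbccabcbaaabb"
Scanning each position:
  Position 0: "b" => no
  Position 1: "b" => no
  Position 2: "c" => MATCH
  Position 3: "c" => MATCH
  Position 4: "a" => no
  Position 5: "b" => no
  Position 6: "c" => MATCH
  Position 7: "b" => no
  Position 8: "a" => no
  Position 9: "a" => no
  Position 10: "a" => no
  Position 11: "b" => no
  Position 12: "b" => no
Total occurrences: 3

3


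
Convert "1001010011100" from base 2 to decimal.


Input: "1001010011100" in base 2
Positional expansion:
  Digit '1' (value 1) x 2^12 = 4096
  Digit '0' (value 0) x 2^11 = 0
  Digit '0' (value 0) x 2^10 = 0
  Digit '1' (value 1) x 2^9 = 512
  Digit '0' (value 0) x 2^8 = 0
  Digit '1' (value 1) x 2^7 = 128
  Digit '0' (value 0) x 2^6 = 0
  Digit '0' (value 0) x 2^5 = 0
  Digit '1' (value 1) x 2^4 = 16
  Digit '1' (value 1) x 2^3 = 8
  Digit '1' (value 1) x 2^2 = 4
  Digit '0' (value 0) x 2^1 = 0
  Digit '0' (value 0) x 2^0 = 0
Sum = 4764

4764


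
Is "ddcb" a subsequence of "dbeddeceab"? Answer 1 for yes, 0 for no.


Check if "ddcb" is a subsequence of "dbeddeceab"
Greedy scan:
  Position 0 ('d'): matches sub[0] = 'd'
  Position 1 ('b'): no match needed
  Position 2 ('e'): no match needed
  Position 3 ('d'): matches sub[1] = 'd'
  Position 4 ('d'): no match needed
  Position 5 ('e'): no match needed
  Position 6 ('c'): matches sub[2] = 'c'
  Position 7 ('e'): no match needed
  Position 8 ('a'): no match needed
  Position 9 ('b'): matches sub[3] = 'b'
All 4 characters matched => is a subsequence

1


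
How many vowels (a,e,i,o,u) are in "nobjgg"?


Input: nobjgg
Checking each character:
  'n' at position 0: consonant
  'o' at position 1: vowel (running total: 1)
  'b' at position 2: consonant
  'j' at position 3: consonant
  'g' at position 4: consonant
  'g' at position 5: consonant
Total vowels: 1

1


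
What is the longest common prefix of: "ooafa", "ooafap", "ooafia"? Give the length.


Words: ooafa, ooafap, ooafia
  Position 0: all 'o' => match
  Position 1: all 'o' => match
  Position 2: all 'a' => match
  Position 3: all 'f' => match
  Position 4: ('a', 'a', 'i') => mismatch, stop
LCP = "ooaf" (length 4)

4


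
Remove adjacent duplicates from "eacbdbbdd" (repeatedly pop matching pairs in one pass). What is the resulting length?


Input: eacbdbbdd
Stack-based adjacent duplicate removal:
  Read 'e': push. Stack: e
  Read 'a': push. Stack: ea
  Read 'c': push. Stack: eac
  Read 'b': push. Stack: eacb
  Read 'd': push. Stack: eacbd
  Read 'b': push. Stack: eacbdb
  Read 'b': matches stack top 'b' => pop. Stack: eacbd
  Read 'd': matches stack top 'd' => pop. Stack: eacb
  Read 'd': push. Stack: eacbd
Final stack: "eacbd" (length 5)

5


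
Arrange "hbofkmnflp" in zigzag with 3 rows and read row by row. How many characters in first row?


Zigzag "hbofkmnflp" into 3 rows:
Placing characters:
  'h' => row 0
  'b' => row 1
  'o' => row 2
  'f' => row 1
  'k' => row 0
  'm' => row 1
  'n' => row 2
  'f' => row 1
  'l' => row 0
  'p' => row 1
Rows:
  Row 0: "hkl"
  Row 1: "bfmfp"
  Row 2: "on"
First row length: 3

3


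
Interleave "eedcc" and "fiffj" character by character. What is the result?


Interleaving "eedcc" and "fiffj":
  Position 0: 'e' from first, 'f' from second => "ef"
  Position 1: 'e' from first, 'i' from second => "ei"
  Position 2: 'd' from first, 'f' from second => "df"
  Position 3: 'c' from first, 'f' from second => "cf"
  Position 4: 'c' from first, 'j' from second => "cj"
Result: efeidfcfcj

efeidfcfcj


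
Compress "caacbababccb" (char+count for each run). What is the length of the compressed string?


Input: caacbababccb
Runs:
  'c' x 1 => "c1"
  'a' x 2 => "a2"
  'c' x 1 => "c1"
  'b' x 1 => "b1"
  'a' x 1 => "a1"
  'b' x 1 => "b1"
  'a' x 1 => "a1"
  'b' x 1 => "b1"
  'c' x 2 => "c2"
  'b' x 1 => "b1"
Compressed: "c1a2c1b1a1b1a1b1c2b1"
Compressed length: 20

20


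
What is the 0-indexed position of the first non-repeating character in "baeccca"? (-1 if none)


Input: baeccca
Character frequencies:
  'a': 2
  'b': 1
  'c': 3
  'e': 1
Scanning left to right for freq == 1:
  Position 0 ('b'): unique! => answer = 0

0


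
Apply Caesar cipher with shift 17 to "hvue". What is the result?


Caesar cipher: shift "hvue" by 17
  'h' (pos 7) + 17 = pos 24 = 'y'
  'v' (pos 21) + 17 = pos 12 = 'm'
  'u' (pos 20) + 17 = pos 11 = 'l'
  'e' (pos 4) + 17 = pos 21 = 'v'
Result: ymlv

ymlv


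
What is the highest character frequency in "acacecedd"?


Input: acacecedd
Character counts:
  'a': 2
  'c': 3
  'd': 2
  'e': 2
Maximum frequency: 3

3


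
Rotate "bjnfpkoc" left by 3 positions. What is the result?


Input: "bjnfpkoc", rotate left by 3
First 3 characters: "bjn"
Remaining characters: "fpkoc"
Concatenate remaining + first: "fpkoc" + "bjn" = "fpkocbjn"

fpkocbjn


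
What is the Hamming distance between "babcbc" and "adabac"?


Comparing "babcbc" and "adabac" position by position:
  Position 0: 'b' vs 'a' => differ
  Position 1: 'a' vs 'd' => differ
  Position 2: 'b' vs 'a' => differ
  Position 3: 'c' vs 'b' => differ
  Position 4: 'b' vs 'a' => differ
  Position 5: 'c' vs 'c' => same
Total differences (Hamming distance): 5

5


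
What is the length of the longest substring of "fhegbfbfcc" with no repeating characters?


Input: "fhegbfbfcc"
Sliding window (track last position of each char):
  Position 0 ('f'): window [0,0] length 1 -- new best
  Position 1 ('h'): window [0,1] length 2 -- new best
  Position 2 ('e'): window [0,2] length 3 -- new best
  Position 3 ('g'): window [0,3] length 4 -- new best
  Position 4 ('b'): window [0,4] length 5 -- new best
  Position 5 ('f'): repeat (last at 0), move window start to 1
  Position 5 ('f'): window [1,5] length 5
  Position 6 ('b'): repeat (last at 4), move window start to 5
  Position 6 ('b'): window [5,6] length 2
  Position 7 ('f'): repeat (last at 5), move window start to 6
  Position 7 ('f'): window [6,7] length 2
  Position 8 ('c'): window [6,8] length 3
  Position 9 ('c'): repeat (last at 8), move window start to 9
  Position 9 ('c'): window [9,9] length 1
Longest substring with no repeats: "fhegb" with length 5

5


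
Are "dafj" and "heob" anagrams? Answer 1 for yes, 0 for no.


Strings: "dafj", "heob"
Sorted first:  adfj
Sorted second: beho
Differ at position 0: 'a' vs 'b' => not anagrams

0


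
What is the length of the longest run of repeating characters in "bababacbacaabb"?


Input: "bababacbacaabb"
Scanning for longest run:
  Position 1 ('a'): new char, reset run to 1
  Position 2 ('b'): new char, reset run to 1
  Position 3 ('a'): new char, reset run to 1
  Position 4 ('b'): new char, reset run to 1
  Position 5 ('a'): new char, reset run to 1
  Position 6 ('c'): new char, reset run to 1
  Position 7 ('b'): new char, reset run to 1
  Position 8 ('a'): new char, reset run to 1
  Position 9 ('c'): new char, reset run to 1
  Position 10 ('a'): new char, reset run to 1
  Position 11 ('a'): continues run of 'a', length=2
  Position 12 ('b'): new char, reset run to 1
  Position 13 ('b'): continues run of 'b', length=2
Longest run: 'a' with length 2

2


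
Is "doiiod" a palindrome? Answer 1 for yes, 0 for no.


Input: doiiod
Reversed: doiiod
  Compare pos 0 ('d') with pos 5 ('d'): match
  Compare pos 1 ('o') with pos 4 ('o'): match
  Compare pos 2 ('i') with pos 3 ('i'): match
Result: palindrome

1


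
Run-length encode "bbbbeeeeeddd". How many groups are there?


Input: bbbbeeeeeddd
Scanning for consecutive runs:
  Group 1: 'b' x 4 (positions 0-3)
  Group 2: 'e' x 5 (positions 4-8)
  Group 3: 'd' x 3 (positions 9-11)
Total groups: 3

3


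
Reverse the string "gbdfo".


Input: gbdfo
Reading characters right to left:
  Position 4: 'o'
  Position 3: 'f'
  Position 2: 'd'
  Position 1: 'b'
  Position 0: 'g'
Reversed: ofdbg

ofdbg


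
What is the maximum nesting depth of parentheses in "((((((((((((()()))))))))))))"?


Input: "((((((((((((()()))))))))))))"
Tracking depth:
  Position 0 '(': depth becomes 1
  Position 1 '(': depth becomes 2
  Position 2 '(': depth becomes 3
  Position 3 '(': depth becomes 4
  Position 4 '(': depth becomes 5
  Position 5 '(': depth becomes 6
  Position 6 '(': depth becomes 7
  Position 7 '(': depth becomes 8
  Position 8 '(': depth becomes 9
  Position 9 '(': depth becomes 10
  Position 10 '(': depth becomes 11
  Position 11 '(': depth becomes 12
  Position 12 '(': depth becomes 13
  Position 13 ')': depth becomes 12
  Position 14 '(': depth becomes 13
  Position 15 ')': depth becomes 12
  Position 16 ')': depth becomes 11
  Position 17 ')': depth becomes 10
  Position 18 ')': depth becomes 9
  Position 19 ')': depth becomes 8
  Position 20 ')': depth becomes 7
  Position 21 ')': depth becomes 6
  Position 22 ')': depth becomes 5
  Position 23 ')': depth becomes 4
  Position 24 ')': depth becomes 3
  Position 25 ')': depth becomes 2
  Position 26 ')': depth becomes 1
  Position 27 ')': depth becomes 0
Maximum depth reached: 13

13


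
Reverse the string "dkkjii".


Input: dkkjii
Reading characters right to left:
  Position 5: 'i'
  Position 4: 'i'
  Position 3: 'j'
  Position 2: 'k'
  Position 1: 'k'
  Position 0: 'd'
Reversed: iijkkd

iijkkd


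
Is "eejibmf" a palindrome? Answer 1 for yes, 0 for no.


Input: eejibmf
Reversed: fmbijee
  Compare pos 0 ('e') with pos 6 ('f'): MISMATCH
  Compare pos 1 ('e') with pos 5 ('m'): MISMATCH
  Compare pos 2 ('j') with pos 4 ('b'): MISMATCH
Result: not a palindrome

0


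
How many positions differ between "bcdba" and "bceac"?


Comparing "bcdba" and "bceac" position by position:
  Position 0: 'b' vs 'b' => same
  Position 1: 'c' vs 'c' => same
  Position 2: 'd' vs 'e' => DIFFER
  Position 3: 'b' vs 'a' => DIFFER
  Position 4: 'a' vs 'c' => DIFFER
Positions that differ: 3

3


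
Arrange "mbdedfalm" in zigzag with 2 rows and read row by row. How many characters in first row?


Zigzag "mbdedfalm" into 2 rows:
Placing characters:
  'm' => row 0
  'b' => row 1
  'd' => row 0
  'e' => row 1
  'd' => row 0
  'f' => row 1
  'a' => row 0
  'l' => row 1
  'm' => row 0
Rows:
  Row 0: "mddam"
  Row 1: "befl"
First row length: 5

5


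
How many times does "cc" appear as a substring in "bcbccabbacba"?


Searching for "cc" in "bcbccabbacba"
Scanning each position:
  Position 0: "bc" => no
  Position 1: "cb" => no
  Position 2: "bc" => no
  Position 3: "cc" => MATCH
  Position 4: "ca" => no
  Position 5: "ab" => no
  Position 6: "bb" => no
  Position 7: "ba" => no
  Position 8: "ac" => no
  Position 9: "cb" => no
  Position 10: "ba" => no
Total occurrences: 1

1


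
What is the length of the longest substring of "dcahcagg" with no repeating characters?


Input: "dcahcagg"
Sliding window (track last position of each char):
  Position 0 ('d'): window [0,0] length 1 -- new best
  Position 1 ('c'): window [0,1] length 2 -- new best
  Position 2 ('a'): window [0,2] length 3 -- new best
  Position 3 ('h'): window [0,3] length 4 -- new best
  Position 4 ('c'): repeat (last at 1), move window start to 2
  Position 4 ('c'): window [2,4] length 3
  Position 5 ('a'): repeat (last at 2), move window start to 3
  Position 5 ('a'): window [3,5] length 3
  Position 6 ('g'): window [3,6] length 4
  Position 7 ('g'): repeat (last at 6), move window start to 7
  Position 7 ('g'): window [7,7] length 1
Longest substring with no repeats: "dcah" with length 4

4


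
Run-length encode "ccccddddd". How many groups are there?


Input: ccccddddd
Scanning for consecutive runs:
  Group 1: 'c' x 4 (positions 0-3)
  Group 2: 'd' x 5 (positions 4-8)
Total groups: 2

2


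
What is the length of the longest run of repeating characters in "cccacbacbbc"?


Input: "cccacbacbbc"
Scanning for longest run:
  Position 1 ('c'): continues run of 'c', length=2
  Position 2 ('c'): continues run of 'c', length=3
  Position 3 ('a'): new char, reset run to 1
  Position 4 ('c'): new char, reset run to 1
  Position 5 ('b'): new char, reset run to 1
  Position 6 ('a'): new char, reset run to 1
  Position 7 ('c'): new char, reset run to 1
  Position 8 ('b'): new char, reset run to 1
  Position 9 ('b'): continues run of 'b', length=2
  Position 10 ('c'): new char, reset run to 1
Longest run: 'c' with length 3

3


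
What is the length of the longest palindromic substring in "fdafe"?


Input: "fdafe"
Checking substrings for palindromes:
  No multi-char palindromic substrings found
Longest palindromic substring: "f" with length 1

1


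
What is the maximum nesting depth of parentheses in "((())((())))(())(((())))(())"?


Input: "((())((())))(())(((())))(())"
Tracking depth:
  Position 0 '(': depth becomes 1
  Position 1 '(': depth becomes 2
  Position 2 '(': depth becomes 3
  Position 3 ')': depth becomes 2
  Position 4 ')': depth becomes 1
  Position 5 '(': depth becomes 2
  Position 6 '(': depth becomes 3
  Position 7 '(': depth becomes 4
  Position 8 ')': depth becomes 3
  Position 9 ')': depth becomes 2
  Position 10 ')': depth becomes 1
  Position 11 ')': depth becomes 0
  Position 12 '(': depth becomes 1
  Position 13 '(': depth becomes 2
  Position 14 ')': depth becomes 1
  Position 15 ')': depth becomes 0
  Position 16 '(': depth becomes 1
  Position 17 '(': depth becomes 2
  Position 18 '(': depth becomes 3
  Position 19 '(': depth becomes 4
  Position 20 ')': depth becomes 3
  Position 21 ')': depth becomes 2
  Position 22 ')': depth becomes 1
  Position 23 ')': depth becomes 0
  Position 24 '(': depth becomes 1
  Position 25 '(': depth becomes 2
  Position 26 ')': depth becomes 1
  Position 27 ')': depth becomes 0
Maximum depth reached: 4

4


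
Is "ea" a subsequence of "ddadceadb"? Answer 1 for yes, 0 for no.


Check if "ea" is a subsequence of "ddadceadb"
Greedy scan:
  Position 0 ('d'): no match needed
  Position 1 ('d'): no match needed
  Position 2 ('a'): no match needed
  Position 3 ('d'): no match needed
  Position 4 ('c'): no match needed
  Position 5 ('e'): matches sub[0] = 'e'
  Position 6 ('a'): matches sub[1] = 'a'
  Position 7 ('d'): no match needed
  Position 8 ('b'): no match needed
All 2 characters matched => is a subsequence

1


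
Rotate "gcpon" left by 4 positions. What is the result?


Input: "gcpon", rotate left by 4
First 4 characters: "gcpo"
Remaining characters: "n"
Concatenate remaining + first: "n" + "gcpo" = "ngcpo"

ngcpo


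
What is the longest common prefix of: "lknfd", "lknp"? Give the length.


Words: lknfd, lknp
  Position 0: all 'l' => match
  Position 1: all 'k' => match
  Position 2: all 'n' => match
  Position 3: ('f', 'p') => mismatch, stop
LCP = "lkn" (length 3)

3


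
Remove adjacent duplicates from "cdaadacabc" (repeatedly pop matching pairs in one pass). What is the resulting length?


Input: cdaadacabc
Stack-based adjacent duplicate removal:
  Read 'c': push. Stack: c
  Read 'd': push. Stack: cd
  Read 'a': push. Stack: cda
  Read 'a': matches stack top 'a' => pop. Stack: cd
  Read 'd': matches stack top 'd' => pop. Stack: c
  Read 'a': push. Stack: ca
  Read 'c': push. Stack: cac
  Read 'a': push. Stack: caca
  Read 'b': push. Stack: cacab
  Read 'c': push. Stack: cacabc
Final stack: "cacabc" (length 6)

6


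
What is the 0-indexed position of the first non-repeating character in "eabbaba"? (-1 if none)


Input: eabbaba
Character frequencies:
  'a': 3
  'b': 3
  'e': 1
Scanning left to right for freq == 1:
  Position 0 ('e'): unique! => answer = 0

0


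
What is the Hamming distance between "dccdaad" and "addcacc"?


Comparing "dccdaad" and "addcacc" position by position:
  Position 0: 'd' vs 'a' => differ
  Position 1: 'c' vs 'd' => differ
  Position 2: 'c' vs 'd' => differ
  Position 3: 'd' vs 'c' => differ
  Position 4: 'a' vs 'a' => same
  Position 5: 'a' vs 'c' => differ
  Position 6: 'd' vs 'c' => differ
Total differences (Hamming distance): 6

6


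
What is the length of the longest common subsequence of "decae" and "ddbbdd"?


LCS of "decae" and "ddbbdd"
DP table:
           d    d    b    b    d    d
      0    0    0    0    0    0    0
  d   0    1    1    1    1    1    1
  e   0    1    1    1    1    1    1
  c   0    1    1    1    1    1    1
  a   0    1    1    1    1    1    1
  e   0    1    1    1    1    1    1
LCS length = dp[5][6] = 1

1


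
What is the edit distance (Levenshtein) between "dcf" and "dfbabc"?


Computing edit distance: "dcf" -> "dfbabc"
DP table:
           d    f    b    a    b    c
      0    1    2    3    4    5    6
  d   1    0    1    2    3    4    5
  c   2    1    1    2    3    4    4
  f   3    2    1    2    3    4    5
Edit distance = dp[3][6] = 5

5


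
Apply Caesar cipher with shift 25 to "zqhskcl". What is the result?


Caesar cipher: shift "zqhskcl" by 25
  'z' (pos 25) + 25 = pos 24 = 'y'
  'q' (pos 16) + 25 = pos 15 = 'p'
  'h' (pos 7) + 25 = pos 6 = 'g'
  's' (pos 18) + 25 = pos 17 = 'r'
  'k' (pos 10) + 25 = pos 9 = 'j'
  'c' (pos 2) + 25 = pos 1 = 'b'
  'l' (pos 11) + 25 = pos 10 = 'k'
Result: ypgrjbk

ypgrjbk


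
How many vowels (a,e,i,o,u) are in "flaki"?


Input: flaki
Checking each character:
  'f' at position 0: consonant
  'l' at position 1: consonant
  'a' at position 2: vowel (running total: 1)
  'k' at position 3: consonant
  'i' at position 4: vowel (running total: 2)
Total vowels: 2

2


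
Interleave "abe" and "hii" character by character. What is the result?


Interleaving "abe" and "hii":
  Position 0: 'a' from first, 'h' from second => "ah"
  Position 1: 'b' from first, 'i' from second => "bi"
  Position 2: 'e' from first, 'i' from second => "ei"
Result: ahbiei

ahbiei


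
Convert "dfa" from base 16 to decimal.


Input: "dfa" in base 16
Positional expansion:
  Digit 'd' (value 13) x 16^2 = 3328
  Digit 'f' (value 15) x 16^1 = 240
  Digit 'a' (value 10) x 16^0 = 10
Sum = 3578

3578


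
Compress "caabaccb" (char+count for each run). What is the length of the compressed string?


Input: caabaccb
Runs:
  'c' x 1 => "c1"
  'a' x 2 => "a2"
  'b' x 1 => "b1"
  'a' x 1 => "a1"
  'c' x 2 => "c2"
  'b' x 1 => "b1"
Compressed: "c1a2b1a1c2b1"
Compressed length: 12

12


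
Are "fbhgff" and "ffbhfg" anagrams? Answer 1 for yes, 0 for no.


Strings: "fbhgff", "ffbhfg"
Sorted first:  bfffgh
Sorted second: bfffgh
Sorted forms match => anagrams

1


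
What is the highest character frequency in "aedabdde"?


Input: aedabdde
Character counts:
  'a': 2
  'b': 1
  'd': 3
  'e': 2
Maximum frequency: 3

3


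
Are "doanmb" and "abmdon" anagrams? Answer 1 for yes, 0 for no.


Strings: "doanmb", "abmdon"
Sorted first:  abdmno
Sorted second: abdmno
Sorted forms match => anagrams

1


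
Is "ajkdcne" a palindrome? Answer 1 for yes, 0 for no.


Input: ajkdcne
Reversed: encdkja
  Compare pos 0 ('a') with pos 6 ('e'): MISMATCH
  Compare pos 1 ('j') with pos 5 ('n'): MISMATCH
  Compare pos 2 ('k') with pos 4 ('c'): MISMATCH
Result: not a palindrome

0


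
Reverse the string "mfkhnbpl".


Input: mfkhnbpl
Reading characters right to left:
  Position 7: 'l'
  Position 6: 'p'
  Position 5: 'b'
  Position 4: 'n'
  Position 3: 'h'
  Position 2: 'k'
  Position 1: 'f'
  Position 0: 'm'
Reversed: lpbnhkfm

lpbnhkfm


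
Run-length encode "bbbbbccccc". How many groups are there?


Input: bbbbbccccc
Scanning for consecutive runs:
  Group 1: 'b' x 5 (positions 0-4)
  Group 2: 'c' x 5 (positions 5-9)
Total groups: 2

2


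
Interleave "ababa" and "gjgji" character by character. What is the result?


Interleaving "ababa" and "gjgji":
  Position 0: 'a' from first, 'g' from second => "ag"
  Position 1: 'b' from first, 'j' from second => "bj"
  Position 2: 'a' from first, 'g' from second => "ag"
  Position 3: 'b' from first, 'j' from second => "bj"
  Position 4: 'a' from first, 'i' from second => "ai"
Result: agbjagbjai

agbjagbjai


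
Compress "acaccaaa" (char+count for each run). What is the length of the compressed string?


Input: acaccaaa
Runs:
  'a' x 1 => "a1"
  'c' x 1 => "c1"
  'a' x 1 => "a1"
  'c' x 2 => "c2"
  'a' x 3 => "a3"
Compressed: "a1c1a1c2a3"
Compressed length: 10

10


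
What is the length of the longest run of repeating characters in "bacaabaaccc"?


Input: "bacaabaaccc"
Scanning for longest run:
  Position 1 ('a'): new char, reset run to 1
  Position 2 ('c'): new char, reset run to 1
  Position 3 ('a'): new char, reset run to 1
  Position 4 ('a'): continues run of 'a', length=2
  Position 5 ('b'): new char, reset run to 1
  Position 6 ('a'): new char, reset run to 1
  Position 7 ('a'): continues run of 'a', length=2
  Position 8 ('c'): new char, reset run to 1
  Position 9 ('c'): continues run of 'c', length=2
  Position 10 ('c'): continues run of 'c', length=3
Longest run: 'c' with length 3

3


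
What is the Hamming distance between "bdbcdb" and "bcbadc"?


Comparing "bdbcdb" and "bcbadc" position by position:
  Position 0: 'b' vs 'b' => same
  Position 1: 'd' vs 'c' => differ
  Position 2: 'b' vs 'b' => same
  Position 3: 'c' vs 'a' => differ
  Position 4: 'd' vs 'd' => same
  Position 5: 'b' vs 'c' => differ
Total differences (Hamming distance): 3

3


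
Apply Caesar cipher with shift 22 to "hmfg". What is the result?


Caesar cipher: shift "hmfg" by 22
  'h' (pos 7) + 22 = pos 3 = 'd'
  'm' (pos 12) + 22 = pos 8 = 'i'
  'f' (pos 5) + 22 = pos 1 = 'b'
  'g' (pos 6) + 22 = pos 2 = 'c'
Result: dibc

dibc


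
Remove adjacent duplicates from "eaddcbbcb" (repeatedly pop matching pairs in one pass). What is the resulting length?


Input: eaddcbbcb
Stack-based adjacent duplicate removal:
  Read 'e': push. Stack: e
  Read 'a': push. Stack: ea
  Read 'd': push. Stack: ead
  Read 'd': matches stack top 'd' => pop. Stack: ea
  Read 'c': push. Stack: eac
  Read 'b': push. Stack: eacb
  Read 'b': matches stack top 'b' => pop. Stack: eac
  Read 'c': matches stack top 'c' => pop. Stack: ea
  Read 'b': push. Stack: eab
Final stack: "eab" (length 3)

3


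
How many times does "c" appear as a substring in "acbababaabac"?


Searching for "c" in "acbababaabac"
Scanning each position:
  Position 0: "a" => no
  Position 1: "c" => MATCH
  Position 2: "b" => no
  Position 3: "a" => no
  Position 4: "b" => no
  Position 5: "a" => no
  Position 6: "b" => no
  Position 7: "a" => no
  Position 8: "a" => no
  Position 9: "b" => no
  Position 10: "a" => no
  Position 11: "c" => MATCH
Total occurrences: 2

2


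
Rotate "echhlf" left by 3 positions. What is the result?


Input: "echhlf", rotate left by 3
First 3 characters: "ech"
Remaining characters: "hlf"
Concatenate remaining + first: "hlf" + "ech" = "hlfech"

hlfech


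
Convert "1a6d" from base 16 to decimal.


Input: "1a6d" in base 16
Positional expansion:
  Digit '1' (value 1) x 16^3 = 4096
  Digit 'a' (value 10) x 16^2 = 2560
  Digit '6' (value 6) x 16^1 = 96
  Digit 'd' (value 13) x 16^0 = 13
Sum = 6765

6765


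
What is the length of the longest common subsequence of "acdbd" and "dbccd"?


LCS of "acdbd" and "dbccd"
DP table:
           d    b    c    c    d
      0    0    0    0    0    0
  a   0    0    0    0    0    0
  c   0    0    0    1    1    1
  d   0    1    1    1    1    2
  b   0    1    2    2    2    2
  d   0    1    2    2    2    3
LCS length = dp[5][5] = 3

3


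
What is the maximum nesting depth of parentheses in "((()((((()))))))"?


Input: "((()((((()))))))"
Tracking depth:
  Position 0 '(': depth becomes 1
  Position 1 '(': depth becomes 2
  Position 2 '(': depth becomes 3
  Position 3 ')': depth becomes 2
  Position 4 '(': depth becomes 3
  Position 5 '(': depth becomes 4
  Position 6 '(': depth becomes 5
  Position 7 '(': depth becomes 6
  Position 8 '(': depth becomes 7
  Position 9 ')': depth becomes 6
  Position 10 ')': depth becomes 5
  Position 11 ')': depth becomes 4
  Position 12 ')': depth becomes 3
  Position 13 ')': depth becomes 2
  Position 14 ')': depth becomes 1
  Position 15 ')': depth becomes 0
Maximum depth reached: 7

7


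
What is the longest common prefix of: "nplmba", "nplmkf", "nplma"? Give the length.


Words: nplmba, nplmkf, nplma
  Position 0: all 'n' => match
  Position 1: all 'p' => match
  Position 2: all 'l' => match
  Position 3: all 'm' => match
  Position 4: ('b', 'k', 'a') => mismatch, stop
LCP = "nplm" (length 4)

4


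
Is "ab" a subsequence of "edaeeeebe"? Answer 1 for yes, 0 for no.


Check if "ab" is a subsequence of "edaeeeebe"
Greedy scan:
  Position 0 ('e'): no match needed
  Position 1 ('d'): no match needed
  Position 2 ('a'): matches sub[0] = 'a'
  Position 3 ('e'): no match needed
  Position 4 ('e'): no match needed
  Position 5 ('e'): no match needed
  Position 6 ('e'): no match needed
  Position 7 ('b'): matches sub[1] = 'b'
  Position 8 ('e'): no match needed
All 2 characters matched => is a subsequence

1


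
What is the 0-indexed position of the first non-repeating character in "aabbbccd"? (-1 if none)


Input: aabbbccd
Character frequencies:
  'a': 2
  'b': 3
  'c': 2
  'd': 1
Scanning left to right for freq == 1:
  Position 0 ('a'): freq=2, skip
  Position 1 ('a'): freq=2, skip
  Position 2 ('b'): freq=3, skip
  Position 3 ('b'): freq=3, skip
  Position 4 ('b'): freq=3, skip
  Position 5 ('c'): freq=2, skip
  Position 6 ('c'): freq=2, skip
  Position 7 ('d'): unique! => answer = 7

7


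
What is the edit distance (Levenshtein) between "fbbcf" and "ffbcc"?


Computing edit distance: "fbbcf" -> "ffbcc"
DP table:
           f    f    b    c    c
      0    1    2    3    4    5
  f   1    0    1    2    3    4
  b   2    1    1    1    2    3
  b   3    2    2    1    2    3
  c   4    3    3    2    1    2
  f   5    4    3    3    2    2
Edit distance = dp[5][5] = 2

2


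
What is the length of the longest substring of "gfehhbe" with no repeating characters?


Input: "gfehhbe"
Sliding window (track last position of each char):
  Position 0 ('g'): window [0,0] length 1 -- new best
  Position 1 ('f'): window [0,1] length 2 -- new best
  Position 2 ('e'): window [0,2] length 3 -- new best
  Position 3 ('h'): window [0,3] length 4 -- new best
  Position 4 ('h'): repeat (last at 3), move window start to 4
  Position 4 ('h'): window [4,4] length 1
  Position 5 ('b'): window [4,5] length 2
  Position 6 ('e'): window [4,6] length 3
Longest substring with no repeats: "gfeh" with length 4

4


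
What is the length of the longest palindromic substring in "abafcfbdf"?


Input: "abafcfbdf"
Checking substrings for palindromes:
  [0:3] "aba" (len 3) => palindrome
  [3:6] "fcf" (len 3) => palindrome
Longest palindromic substring: "aba" with length 3

3


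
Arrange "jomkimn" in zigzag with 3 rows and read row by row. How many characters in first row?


Zigzag "jomkimn" into 3 rows:
Placing characters:
  'j' => row 0
  'o' => row 1
  'm' => row 2
  'k' => row 1
  'i' => row 0
  'm' => row 1
  'n' => row 2
Rows:
  Row 0: "ji"
  Row 1: "okm"
  Row 2: "mn"
First row length: 2

2


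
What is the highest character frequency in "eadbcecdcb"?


Input: eadbcecdcb
Character counts:
  'a': 1
  'b': 2
  'c': 3
  'd': 2
  'e': 2
Maximum frequency: 3

3


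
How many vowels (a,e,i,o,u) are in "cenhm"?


Input: cenhm
Checking each character:
  'c' at position 0: consonant
  'e' at position 1: vowel (running total: 1)
  'n' at position 2: consonant
  'h' at position 3: consonant
  'm' at position 4: consonant
Total vowels: 1

1


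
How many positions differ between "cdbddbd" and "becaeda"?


Comparing "cdbddbd" and "becaeda" position by position:
  Position 0: 'c' vs 'b' => DIFFER
  Position 1: 'd' vs 'e' => DIFFER
  Position 2: 'b' vs 'c' => DIFFER
  Position 3: 'd' vs 'a' => DIFFER
  Position 4: 'd' vs 'e' => DIFFER
  Position 5: 'b' vs 'd' => DIFFER
  Position 6: 'd' vs 'a' => DIFFER
Positions that differ: 7

7


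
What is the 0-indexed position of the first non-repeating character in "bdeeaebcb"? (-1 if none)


Input: bdeeaebcb
Character frequencies:
  'a': 1
  'b': 3
  'c': 1
  'd': 1
  'e': 3
Scanning left to right for freq == 1:
  Position 0 ('b'): freq=3, skip
  Position 1 ('d'): unique! => answer = 1

1


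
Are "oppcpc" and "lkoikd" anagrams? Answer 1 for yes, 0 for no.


Strings: "oppcpc", "lkoikd"
Sorted first:  ccoppp
Sorted second: dikklo
Differ at position 0: 'c' vs 'd' => not anagrams

0


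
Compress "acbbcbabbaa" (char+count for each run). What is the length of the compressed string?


Input: acbbcbabbaa
Runs:
  'a' x 1 => "a1"
  'c' x 1 => "c1"
  'b' x 2 => "b2"
  'c' x 1 => "c1"
  'b' x 1 => "b1"
  'a' x 1 => "a1"
  'b' x 2 => "b2"
  'a' x 2 => "a2"
Compressed: "a1c1b2c1b1a1b2a2"
Compressed length: 16

16


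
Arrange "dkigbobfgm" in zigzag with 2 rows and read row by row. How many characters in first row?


Zigzag "dkigbobfgm" into 2 rows:
Placing characters:
  'd' => row 0
  'k' => row 1
  'i' => row 0
  'g' => row 1
  'b' => row 0
  'o' => row 1
  'b' => row 0
  'f' => row 1
  'g' => row 0
  'm' => row 1
Rows:
  Row 0: "dibbg"
  Row 1: "kgofm"
First row length: 5

5


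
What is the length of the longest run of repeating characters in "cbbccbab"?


Input: "cbbccbab"
Scanning for longest run:
  Position 1 ('b'): new char, reset run to 1
  Position 2 ('b'): continues run of 'b', length=2
  Position 3 ('c'): new char, reset run to 1
  Position 4 ('c'): continues run of 'c', length=2
  Position 5 ('b'): new char, reset run to 1
  Position 6 ('a'): new char, reset run to 1
  Position 7 ('b'): new char, reset run to 1
Longest run: 'b' with length 2

2


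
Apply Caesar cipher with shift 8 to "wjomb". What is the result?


Caesar cipher: shift "wjomb" by 8
  'w' (pos 22) + 8 = pos 4 = 'e'
  'j' (pos 9) + 8 = pos 17 = 'r'
  'o' (pos 14) + 8 = pos 22 = 'w'
  'm' (pos 12) + 8 = pos 20 = 'u'
  'b' (pos 1) + 8 = pos 9 = 'j'
Result: erwuj

erwuj


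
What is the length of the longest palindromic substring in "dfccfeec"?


Input: "dfccfeec"
Checking substrings for palindromes:
  [1:5] "fccf" (len 4) => palindrome
  [2:4] "cc" (len 2) => palindrome
  [5:7] "ee" (len 2) => palindrome
Longest palindromic substring: "fccf" with length 4

4


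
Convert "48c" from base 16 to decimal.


Input: "48c" in base 16
Positional expansion:
  Digit '4' (value 4) x 16^2 = 1024
  Digit '8' (value 8) x 16^1 = 128
  Digit 'c' (value 12) x 16^0 = 12
Sum = 1164

1164


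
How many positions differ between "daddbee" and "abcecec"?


Comparing "daddbee" and "abcecec" position by position:
  Position 0: 'd' vs 'a' => DIFFER
  Position 1: 'a' vs 'b' => DIFFER
  Position 2: 'd' vs 'c' => DIFFER
  Position 3: 'd' vs 'e' => DIFFER
  Position 4: 'b' vs 'c' => DIFFER
  Position 5: 'e' vs 'e' => same
  Position 6: 'e' vs 'c' => DIFFER
Positions that differ: 6

6


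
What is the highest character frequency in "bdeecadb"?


Input: bdeecadb
Character counts:
  'a': 1
  'b': 2
  'c': 1
  'd': 2
  'e': 2
Maximum frequency: 2

2


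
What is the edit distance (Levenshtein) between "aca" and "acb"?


Computing edit distance: "aca" -> "acb"
DP table:
           a    c    b
      0    1    2    3
  a   1    0    1    2
  c   2    1    0    1
  a   3    2    1    1
Edit distance = dp[3][3] = 1

1


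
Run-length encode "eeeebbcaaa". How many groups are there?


Input: eeeebbcaaa
Scanning for consecutive runs:
  Group 1: 'e' x 4 (positions 0-3)
  Group 2: 'b' x 2 (positions 4-5)
  Group 3: 'c' x 1 (positions 6-6)
  Group 4: 'a' x 3 (positions 7-9)
Total groups: 4

4


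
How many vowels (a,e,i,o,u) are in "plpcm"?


Input: plpcm
Checking each character:
  'p' at position 0: consonant
  'l' at position 1: consonant
  'p' at position 2: consonant
  'c' at position 3: consonant
  'm' at position 4: consonant
Total vowels: 0

0


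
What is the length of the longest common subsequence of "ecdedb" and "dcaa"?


LCS of "ecdedb" and "dcaa"
DP table:
           d    c    a    a
      0    0    0    0    0
  e   0    0    0    0    0
  c   0    0    1    1    1
  d   0    1    1    1    1
  e   0    1    1    1    1
  d   0    1    1    1    1
  b   0    1    1    1    1
LCS length = dp[6][4] = 1

1


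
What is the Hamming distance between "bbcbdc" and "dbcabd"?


Comparing "bbcbdc" and "dbcabd" position by position:
  Position 0: 'b' vs 'd' => differ
  Position 1: 'b' vs 'b' => same
  Position 2: 'c' vs 'c' => same
  Position 3: 'b' vs 'a' => differ
  Position 4: 'd' vs 'b' => differ
  Position 5: 'c' vs 'd' => differ
Total differences (Hamming distance): 4

4


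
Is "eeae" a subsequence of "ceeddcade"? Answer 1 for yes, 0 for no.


Check if "eeae" is a subsequence of "ceeddcade"
Greedy scan:
  Position 0 ('c'): no match needed
  Position 1 ('e'): matches sub[0] = 'e'
  Position 2 ('e'): matches sub[1] = 'e'
  Position 3 ('d'): no match needed
  Position 4 ('d'): no match needed
  Position 5 ('c'): no match needed
  Position 6 ('a'): matches sub[2] = 'a'
  Position 7 ('d'): no match needed
  Position 8 ('e'): matches sub[3] = 'e'
All 4 characters matched => is a subsequence

1


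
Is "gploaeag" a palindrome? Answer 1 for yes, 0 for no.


Input: gploaeag
Reversed: gaeaolpg
  Compare pos 0 ('g') with pos 7 ('g'): match
  Compare pos 1 ('p') with pos 6 ('a'): MISMATCH
  Compare pos 2 ('l') with pos 5 ('e'): MISMATCH
  Compare pos 3 ('o') with pos 4 ('a'): MISMATCH
Result: not a palindrome

0


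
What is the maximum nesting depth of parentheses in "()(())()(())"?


Input: "()(())()(())"
Tracking depth:
  Position 0 '(': depth becomes 1
  Position 1 ')': depth becomes 0
  Position 2 '(': depth becomes 1
  Position 3 '(': depth becomes 2
  Position 4 ')': depth becomes 1
  Position 5 ')': depth becomes 0
  Position 6 '(': depth becomes 1
  Position 7 ')': depth becomes 0
  Position 8 '(': depth becomes 1
  Position 9 '(': depth becomes 2
  Position 10 ')': depth becomes 1
  Position 11 ')': depth becomes 0
Maximum depth reached: 2

2


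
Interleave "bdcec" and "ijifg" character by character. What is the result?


Interleaving "bdcec" and "ijifg":
  Position 0: 'b' from first, 'i' from second => "bi"
  Position 1: 'd' from first, 'j' from second => "dj"
  Position 2: 'c' from first, 'i' from second => "ci"
  Position 3: 'e' from first, 'f' from second => "ef"
  Position 4: 'c' from first, 'g' from second => "cg"
Result: bidjciefcg

bidjciefcg


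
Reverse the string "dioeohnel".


Input: dioeohnel
Reading characters right to left:
  Position 8: 'l'
  Position 7: 'e'
  Position 6: 'n'
  Position 5: 'h'
  Position 4: 'o'
  Position 3: 'e'
  Position 2: 'o'
  Position 1: 'i'
  Position 0: 'd'
Reversed: lenhoeoid

lenhoeoid


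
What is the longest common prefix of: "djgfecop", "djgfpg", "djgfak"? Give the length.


Words: djgfecop, djgfpg, djgfak
  Position 0: all 'd' => match
  Position 1: all 'j' => match
  Position 2: all 'g' => match
  Position 3: all 'f' => match
  Position 4: ('e', 'p', 'a') => mismatch, stop
LCP = "djgf" (length 4)

4


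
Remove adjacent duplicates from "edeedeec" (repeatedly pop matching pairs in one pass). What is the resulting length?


Input: edeedeec
Stack-based adjacent duplicate removal:
  Read 'e': push. Stack: e
  Read 'd': push. Stack: ed
  Read 'e': push. Stack: ede
  Read 'e': matches stack top 'e' => pop. Stack: ed
  Read 'd': matches stack top 'd' => pop. Stack: e
  Read 'e': matches stack top 'e' => pop. Stack: (empty)
  Read 'e': push. Stack: e
  Read 'c': push. Stack: ec
Final stack: "ec" (length 2)

2
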